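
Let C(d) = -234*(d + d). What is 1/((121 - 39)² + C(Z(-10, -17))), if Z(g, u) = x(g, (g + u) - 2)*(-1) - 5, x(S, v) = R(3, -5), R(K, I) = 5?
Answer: 1/11404 ≈ 8.7689e-5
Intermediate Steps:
x(S, v) = 5
Z(g, u) = -10 (Z(g, u) = 5*(-1) - 5 = -5 - 5 = -10)
C(d) = -468*d
1/((121 - 39)² + C(Z(-10, -17))) = 1/((121 - 39)² - 468*(-10)) = 1/(82² + 4680) = 1/(6724 + 4680) = 1/11404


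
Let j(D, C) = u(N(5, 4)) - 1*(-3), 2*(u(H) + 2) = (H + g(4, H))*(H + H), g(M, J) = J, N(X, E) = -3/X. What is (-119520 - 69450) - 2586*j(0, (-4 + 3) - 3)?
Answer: -4835448/25 ≈ -1.9342e+5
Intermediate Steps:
u(H) = -2 + 2*H² (u(H) = -2 + ((H + H)*(H + H))/2 = -2 + ((2*H)*(2*H))/2 = -2 + (4*H²)/2 = -2 + 2*H²)
j(D, C) = 43/25 (j(D, C) = (-2 + 2*(-3/5)²) - 1*(-3) = (-2 + 2*(-3*⅕)²) + 3 = (-2 + 2*(-⅗)²) + 3 = (-2 + 2*(9/25)) + 3 = (-2 + 18/25) + 3 = -32/25 + 3 = 43/25)
(-119520 - 69450) - 2586*j(0, (-4 + 3) - 3) = (-119520 - 69450) - 2586*43/25 = -188970 - 111198/25 = -4835448/25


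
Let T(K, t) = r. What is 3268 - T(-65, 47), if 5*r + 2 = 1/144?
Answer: 2353247/720 ≈ 3268.4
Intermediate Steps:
r = -287/720 (r = -⅖ + (⅕)/144 = -⅖ + (⅕)*(1/144) = -⅖ + 1/720 = -287/720 ≈ -0.39861)
T(K, t) = -287/720
3268 - T(-65, 47) = 3268 - 1*(-287/720) = 3268 + 287/720 = 2353247/720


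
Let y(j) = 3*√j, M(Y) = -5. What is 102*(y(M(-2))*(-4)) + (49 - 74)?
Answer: -25 - 1224*I*√5 ≈ -25.0 - 2736.9*I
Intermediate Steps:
102*(y(M(-2))*(-4)) + (49 - 74) = 102*((3*√(-5))*(-4)) + (49 - 74) = 102*((3*(I*√5))*(-4)) - 25 = 102*((3*I*√5)*(-4)) - 25 = 102*(-12*I*√5) - 25 = -1224*I*√5 - 25 = -25 - 1224*I*√5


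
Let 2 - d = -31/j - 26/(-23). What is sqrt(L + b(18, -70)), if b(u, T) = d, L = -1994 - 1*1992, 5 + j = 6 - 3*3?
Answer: 3*I*sqrt(3751438)/92 ≈ 63.159*I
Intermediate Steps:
j = -8 (j = -5 + (6 - 3*3) = -5 + (6 - 9) = -5 - 3 = -8)
d = -553/184 (d = 2 - (-31/(-8) - 26/(-23)) = 2 - (-31*(-1/8) - 26*(-1/23)) = 2 - (31/8 + 26/23) = 2 - 1*921/184 = 2 - 921/184 = -553/184 ≈ -3.0054)
L = -3986 (L = -1994 - 1992 = -3986)
b(u, T) = -553/184
sqrt(L + b(18, -70)) = sqrt(-3986 - 553/184) = sqrt(-733977/184) = 3*I*sqrt(3751438)/92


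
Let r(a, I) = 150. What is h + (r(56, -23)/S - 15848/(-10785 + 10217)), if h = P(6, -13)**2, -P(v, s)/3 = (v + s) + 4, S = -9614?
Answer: 37162399/341297 ≈ 108.89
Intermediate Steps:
P(v, s) = -12 - 3*s - 3*v (P(v, s) = -3*((v + s) + 4) = -3*((s + v) + 4) = -3*(4 + s + v) = -12 - 3*s - 3*v)
h = 81 (h = (-12 - 3*(-13) - 3*6)**2 = (-12 + 39 - 18)**2 = 9**2 = 81)
h + (r(56, -23)/S - 15848/(-10785 + 10217)) = 81 + (150/(-9614) - 15848/(-10785 + 10217)) = 81 + (150*(-1/9614) - 15848/(-568)) = 81 + (-75/4807 - 15848*(-1/568)) = 81 + (-75/4807 + 1981/71) = 81 + 9517342/341297 = 37162399/341297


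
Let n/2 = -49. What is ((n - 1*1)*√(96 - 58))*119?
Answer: -11781*√38 ≈ -72623.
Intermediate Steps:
n = -98 (n = 2*(-49) = -98)
((n - 1*1)*√(96 - 58))*119 = ((-98 - 1*1)*√(96 - 58))*119 = ((-98 - 1)*√38)*119 = -99*√38*119 = -11781*√38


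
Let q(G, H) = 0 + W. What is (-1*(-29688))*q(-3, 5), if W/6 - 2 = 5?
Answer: 1246896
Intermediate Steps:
W = 42 (W = 12 + 6*5 = 12 + 30 = 42)
q(G, H) = 42 (q(G, H) = 0 + 42 = 42)
(-1*(-29688))*q(-3, 5) = -1*(-29688)*42 = 29688*42 = 1246896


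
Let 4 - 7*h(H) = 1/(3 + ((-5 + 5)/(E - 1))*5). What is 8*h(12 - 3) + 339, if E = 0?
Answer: 7207/21 ≈ 343.19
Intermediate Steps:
h(H) = 11/21 (h(H) = 4/7 - 1/(7*(3 + ((-5 + 5)/(0 - 1))*5)) = 4/7 - 1/(7*(3 + (0/(-1))*5)) = 4/7 - 1/(7*(3 + (0*(-1))*5)) = 4/7 - 1/(7*(3 + 0*5)) = 4/7 - 1/(7*(3 + 0)) = 4/7 - ⅐/3 = 4/7 - ⅐*⅓ = 4/7 - 1/21 = 11/21)
8*h(12 - 3) + 339 = 8*(11/21) + 339 = 88/21 + 339 = 7207/21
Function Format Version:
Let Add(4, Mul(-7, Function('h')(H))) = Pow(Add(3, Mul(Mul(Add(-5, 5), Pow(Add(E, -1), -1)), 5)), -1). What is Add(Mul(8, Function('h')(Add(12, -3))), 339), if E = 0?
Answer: Rational(7207, 21) ≈ 343.19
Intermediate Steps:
Function('h')(H) = Rational(11, 21) (Function('h')(H) = Add(Rational(4, 7), Mul(Rational(-1, 7), Pow(Add(3, Mul(Mul(Add(-5, 5), Pow(Add(0, -1), -1)), 5)), -1))) = Add(Rational(4, 7), Mul(Rational(-1, 7), Pow(Add(3, Mul(Mul(0, Pow(-1, -1)), 5)), -1))) = Add(Rational(4, 7), Mul(Rational(-1, 7), Pow(Add(3, Mul(Mul(0, -1), 5)), -1))) = Add(Rational(4, 7), Mul(Rational(-1, 7), Pow(Add(3, Mul(0, 5)), -1))) = Add(Rational(4, 7), Mul(Rational(-1, 7), Pow(Add(3, 0), -1))) = Add(Rational(4, 7), Mul(Rational(-1, 7), Pow(3, -1))) = Add(Rational(4, 7), Mul(Rational(-1, 7), Rational(1, 3))) = Add(Rational(4, 7), Rational(-1, 21)) = Rational(11, 21))
Add(Mul(8, Function('h')(Add(12, -3))), 339) = Add(Mul(8, Rational(11, 21)), 339) = Add(Rational(88, 21), 339) = Rational(7207, 21)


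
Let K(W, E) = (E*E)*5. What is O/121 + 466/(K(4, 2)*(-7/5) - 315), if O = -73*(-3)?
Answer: 18731/41503 ≈ 0.45132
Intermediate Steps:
O = 219
K(W, E) = 5*E² (K(W, E) = E²*5 = 5*E²)
O/121 + 466/(K(4, 2)*(-7/5) - 315) = 219/121 + 466/((5*2²)*(-7/5) - 315) = 219*(1/121) + 466/((5*4)*(-7*⅕) - 315) = 219/121 + 466/(20*(-7/5) - 315) = 219/121 + 466/(-28 - 315) = 219/121 + 466/(-343) = 219/121 + 466*(-1/343) = 219/121 - 466/343 = 18731/41503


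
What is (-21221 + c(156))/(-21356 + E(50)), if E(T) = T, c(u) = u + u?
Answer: 20909/21306 ≈ 0.98137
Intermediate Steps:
c(u) = 2*u
(-21221 + c(156))/(-21356 + E(50)) = (-21221 + 2*156)/(-21356 + 50) = (-21221 + 312)/(-21306) = -20909*(-1/21306) = 20909/21306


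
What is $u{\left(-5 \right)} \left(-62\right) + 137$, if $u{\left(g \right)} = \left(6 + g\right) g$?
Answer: $447$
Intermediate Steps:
$u{\left(g \right)} = g \left(6 + g\right)$
$u{\left(-5 \right)} \left(-62\right) + 137 = - 5 \left(6 - 5\right) \left(-62\right) + 137 = \left(-5\right) 1 \left(-62\right) + 137 = \left(-5\right) \left(-62\right) + 137 = 310 + 137 = 447$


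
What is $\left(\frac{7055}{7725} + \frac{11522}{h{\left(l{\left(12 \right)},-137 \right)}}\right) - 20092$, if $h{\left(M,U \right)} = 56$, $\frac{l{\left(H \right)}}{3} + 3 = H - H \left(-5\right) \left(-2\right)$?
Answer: $- \frac{122891381}{6180} \approx -19885.0$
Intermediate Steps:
$l{\left(H \right)} = -9 - 27 H$ ($l{\left(H \right)} = -9 + 3 \left(H - H \left(-5\right) \left(-2\right)\right) = -9 + 3 \left(H - - 5 H \left(-2\right)\right) = -9 + 3 \left(H - 10 H\right) = -9 + 3 \left(- 9 H\right) = -9 - 27 H$)
$\left(\frac{7055}{7725} + \frac{11522}{h{\left(l{\left(12 \right)},-137 \right)}}\right) - 20092 = \left(\frac{7055}{7725} + \frac{11522}{56}\right) - 20092 = \left(7055 \cdot \frac{1}{7725} + 11522 \cdot \frac{1}{56}\right) - 20092 = \left(\frac{1411}{1545} + \frac{823}{4}\right) - 20092 = \frac{1277179}{6180} - 20092 = - \frac{122891381}{6180}$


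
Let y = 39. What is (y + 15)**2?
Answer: 2916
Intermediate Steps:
(y + 15)**2 = (39 + 15)**2 = 54**2 = 2916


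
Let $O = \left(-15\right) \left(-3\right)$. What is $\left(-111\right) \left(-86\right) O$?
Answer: $429570$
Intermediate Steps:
$O = 45$
$\left(-111\right) \left(-86\right) O = \left(-111\right) \left(-86\right) 45 = 9546 \cdot 45 = 429570$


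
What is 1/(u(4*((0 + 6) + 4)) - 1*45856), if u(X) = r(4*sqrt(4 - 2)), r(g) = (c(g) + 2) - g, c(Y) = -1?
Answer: -45855/2102680993 + 4*sqrt(2)/2102680993 ≈ -2.1805e-5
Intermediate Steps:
r(g) = 1 - g (r(g) = (-1 + 2) - g = 1 - g)
u(X) = 1 - 4*sqrt(2) (u(X) = 1 - 4*sqrt(4 - 2) = 1 - 4*sqrt(2))
1/(u(4*((0 + 6) + 4)) - 1*45856) = 1/((1 - 4*sqrt(2)) - 1*45856) = 1/((1 - 4*sqrt(2)) - 45856) = 1/(-45855 - 4*sqrt(2))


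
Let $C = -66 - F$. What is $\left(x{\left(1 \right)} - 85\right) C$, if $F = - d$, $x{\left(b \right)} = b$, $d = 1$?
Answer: $5460$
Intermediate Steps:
$F = -1$ ($F = \left(-1\right) 1 = -1$)
$C = -65$ ($C = -66 - -1 = -66 + 1 = -65$)
$\left(x{\left(1 \right)} - 85\right) C = \left(1 - 85\right) \left(-65\right) = \left(-84\right) \left(-65\right) = 5460$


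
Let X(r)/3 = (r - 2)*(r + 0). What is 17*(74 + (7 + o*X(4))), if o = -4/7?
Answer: 8007/7 ≈ 1143.9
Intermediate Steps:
o = -4/7 (o = -4*⅐ = -4/7 ≈ -0.57143)
X(r) = 3*r*(-2 + r) (X(r) = 3*((r - 2)*(r + 0)) = 3*((-2 + r)*r) = 3*(r*(-2 + r)) = 3*r*(-2 + r))
17*(74 + (7 + o*X(4))) = 17*(74 + (7 - 12*4*(-2 + 4)/7)) = 17*(74 + (7 - 12*4*2/7)) = 17*(74 + (7 - 4/7*24)) = 17*(74 + (7 - 96/7)) = 17*(74 - 47/7) = 17*(471/7) = 8007/7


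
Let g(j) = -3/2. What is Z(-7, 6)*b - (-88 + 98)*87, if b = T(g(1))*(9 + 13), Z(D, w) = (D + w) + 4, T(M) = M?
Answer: -969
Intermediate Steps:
g(j) = -3/2 (g(j) = -3*1/2 = -3/2)
Z(D, w) = 4 + D + w
b = -33 (b = -3*(9 + 13)/2 = -3/2*22 = -33)
Z(-7, 6)*b - (-88 + 98)*87 = (4 - 7 + 6)*(-33) - (-88 + 98)*87 = 3*(-33) - 10*87 = -99 - 1*870 = -99 - 870 = -969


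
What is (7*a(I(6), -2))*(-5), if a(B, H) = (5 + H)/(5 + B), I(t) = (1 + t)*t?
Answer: -105/47 ≈ -2.2340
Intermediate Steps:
I(t) = t*(1 + t)
a(B, H) = (5 + H)/(5 + B)
(7*a(I(6), -2))*(-5) = (7*((5 - 2)/(5 + 6*(1 + 6))))*(-5) = (7*(3/(5 + 6*7)))*(-5) = (7*(3/(5 + 42)))*(-5) = (7*(3/47))*(-5) = (21/47)*(-5) = -105/47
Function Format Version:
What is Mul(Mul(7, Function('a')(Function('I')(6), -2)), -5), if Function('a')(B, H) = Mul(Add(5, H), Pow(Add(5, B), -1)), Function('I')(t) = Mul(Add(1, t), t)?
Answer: Rational(-105, 47) ≈ -2.2340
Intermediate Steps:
Function('I')(t) = Mul(t, Add(1, t))
Function('a')(B, H) = Mul(Pow(Add(5, B), -1), Add(5, H))
Mul(Mul(7, Function('a')(Function('I')(6), -2)), -5) = Mul(Mul(7, Mul(Pow(Add(5, Mul(6, Add(1, 6))), -1), Add(5, -2))), -5) = Mul(Mul(7, Mul(Pow(Add(5, Mul(6, 7)), -1), 3)), -5) = Mul(Mul(7, Mul(Pow(Add(5, 42), -1), 3)), -5) = Mul(Mul(7, Mul(Pow(47, -1), 3)), -5) = Mul(Mul(7, Mul(Rational(1, 47), 3)), -5) = Mul(Mul(7, Rational(3, 47)), -5) = Mul(Rational(21, 47), -5) = Rational(-105, 47)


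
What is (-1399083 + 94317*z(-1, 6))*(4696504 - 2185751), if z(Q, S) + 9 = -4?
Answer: -6591238818612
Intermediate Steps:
z(Q, S) = -13 (z(Q, S) = -9 - 4 = -13)
(-1399083 + 94317*z(-1, 6))*(4696504 - 2185751) = (-1399083 + 94317*(-13))*(4696504 - 2185751) = (-1399083 - 1226121)*2510753 = -2625204*2510753 = -6591238818612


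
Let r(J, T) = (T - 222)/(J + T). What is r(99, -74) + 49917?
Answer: 1247629/25 ≈ 49905.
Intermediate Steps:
r(J, T) = (-222 + T)/(J + T)
r(99, -74) + 49917 = (-222 - 74)/(99 - 74) + 49917 = -296/25 + 49917 = 1247629/25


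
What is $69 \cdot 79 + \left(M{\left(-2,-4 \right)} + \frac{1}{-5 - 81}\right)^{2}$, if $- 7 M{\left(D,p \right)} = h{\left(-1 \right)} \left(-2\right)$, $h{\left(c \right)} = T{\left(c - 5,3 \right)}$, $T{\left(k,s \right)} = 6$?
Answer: $\frac{1976514829}{362404} \approx 5453.9$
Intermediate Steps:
$h{\left(c \right)} = 6$
$M{\left(D,p \right)} = \frac{12}{7}$ ($M{\left(D,p \right)} = - \frac{6 \left(-2\right)}{7} = \left(- \frac{1}{7}\right) \left(-12\right) = \frac{12}{7}$)
$69 \cdot 79 + \left(M{\left(-2,-4 \right)} + \frac{1}{-5 - 81}\right)^{2} = 69 \cdot 79 + \left(\frac{12}{7} + \frac{1}{-5 - 81}\right)^{2} = 5451 + \left(\frac{12}{7} + \frac{1}{-86}\right)^{2} = 5451 + \left(\frac{12}{7} - \frac{1}{86}\right)^{2} = 5451 + \left(\frac{1025}{602}\right)^{2} = 5451 + \frac{1050625}{362404} = \frac{1976514829}{362404}$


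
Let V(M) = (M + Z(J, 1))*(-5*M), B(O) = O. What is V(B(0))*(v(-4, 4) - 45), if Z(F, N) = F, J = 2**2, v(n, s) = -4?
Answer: 0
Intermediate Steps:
J = 4
V(M) = -5*M*(4 + M) (V(M) = (M + 4)*(-5*M) = (4 + M)*(-5*M) = -5*M*(4 + M))
V(B(0))*(v(-4, 4) - 45) = (-5*0*(4 + 0))*(-4 - 45) = -5*0*4*(-49) = 0*(-49) = 0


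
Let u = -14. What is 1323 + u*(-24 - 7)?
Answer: 1757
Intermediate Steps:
1323 + u*(-24 - 7) = 1323 - 14*(-24 - 7) = 1323 - 14*(-31) = 1323 + 434 = 1757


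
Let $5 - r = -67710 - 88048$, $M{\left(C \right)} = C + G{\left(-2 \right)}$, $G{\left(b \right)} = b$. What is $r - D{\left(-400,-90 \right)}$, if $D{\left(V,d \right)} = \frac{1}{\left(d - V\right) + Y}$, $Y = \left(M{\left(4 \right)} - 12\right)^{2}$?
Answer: $\frac{63862829}{410} \approx 1.5576 \cdot 10^{5}$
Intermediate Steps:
$M{\left(C \right)} = -2 + C$ ($M{\left(C \right)} = C - 2 = -2 + C$)
$r = 155763$ ($r = 5 - \left(-67710 - 88048\right) = 5 - -155758 = 5 + 155758 = 155763$)
$Y = 100$ ($Y = \left(\left(-2 + 4\right) - 12\right)^{2} = \left(2 - 12\right)^{2} = \left(-10\right)^{2} = 100$)
$D{\left(V,d \right)} = \frac{1}{100 + d - V}$ ($D{\left(V,d \right)} = \frac{1}{\left(d - V\right) + 100} = \frac{1}{100 + d - V}$)
$r - D{\left(-400,-90 \right)} = 155763 - \frac{1}{100 - 90 - -400} = 155763 - \frac{1}{100 - 90 + 400} = 155763 - \frac{1}{410} = \frac{63862829}{410}$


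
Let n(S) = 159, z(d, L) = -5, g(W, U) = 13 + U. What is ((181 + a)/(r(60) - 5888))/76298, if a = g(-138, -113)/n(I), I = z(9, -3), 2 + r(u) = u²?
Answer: -28679/27780864780 ≈ -1.0323e-6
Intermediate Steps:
r(u) = -2 + u²
I = -5
a = -100/159 (a = (13 - 113)/159 = -100*1/159 = -100/159 ≈ -0.62893)
((181 + a)/(r(60) - 5888))/76298 = ((181 - 100/159)/((-2 + 60²) - 5888))/76298 = (28679/(159*((-2 + 3600) - 5888)))*(1/76298) = (28679/(159*(3598 - 5888)))*(1/76298) = ((28679/159)/(-2290))*(1/76298) = ((28679/159)*(-1/2290))*(1/76298) = -28679/364110*1/76298 = -28679/27780864780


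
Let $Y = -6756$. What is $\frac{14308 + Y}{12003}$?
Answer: $\frac{7552}{12003} \approx 0.62918$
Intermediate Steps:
$\frac{14308 + Y}{12003} = \frac{14308 - 6756}{12003} = 7552 \cdot \frac{1}{12003} = \frac{7552}{12003}$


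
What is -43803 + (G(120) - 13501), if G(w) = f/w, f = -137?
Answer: -6876617/120 ≈ -57305.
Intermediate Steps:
G(w) = -137/w
-43803 + (G(120) - 13501) = -43803 + (-137/120 - 13501) = -43803 - 1620257/120 = -6876617/120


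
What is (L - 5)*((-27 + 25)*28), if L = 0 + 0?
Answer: 280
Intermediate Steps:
L = 0
(L - 5)*((-27 + 25)*28) = (0 - 5)*((-27 + 25)*28) = -(-10)*28 = -5*(-56) = 280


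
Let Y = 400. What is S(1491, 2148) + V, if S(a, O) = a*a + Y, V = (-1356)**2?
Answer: 4062217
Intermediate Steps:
V = 1838736
S(a, O) = 400 + a**2 (S(a, O) = a*a + 400 = a**2 + 400 = 400 + a**2)
S(1491, 2148) + V = (400 + 1491**2) + 1838736 = (400 + 2223081) + 1838736 = 2223481 + 1838736 = 4062217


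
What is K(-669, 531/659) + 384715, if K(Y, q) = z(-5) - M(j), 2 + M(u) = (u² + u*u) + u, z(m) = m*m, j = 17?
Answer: 384147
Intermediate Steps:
z(m) = m²
M(u) = -2 + u + 2*u² (M(u) = -2 + ((u² + u*u) + u) = -2 + ((u² + u²) + u) = -2 + (2*u² + u) = -2 + (u + 2*u²) = -2 + u + 2*u²)
K(Y, q) = -568 (K(Y, q) = (-5)² - (-2 + 17 + 2*17²) = 25 - (-2 + 17 + 2*289) = 25 - (-2 + 17 + 578) = 25 - 1*593 = 25 - 593 = -568)
K(-669, 531/659) + 384715 = -568 + 384715 = 384147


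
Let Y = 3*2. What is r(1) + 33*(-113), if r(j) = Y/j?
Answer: -3723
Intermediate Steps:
Y = 6
r(j) = 6/j
r(1) + 33*(-113) = 6/1 + 33*(-113) = 6*1 - 3729 = 6 - 3729 = -3723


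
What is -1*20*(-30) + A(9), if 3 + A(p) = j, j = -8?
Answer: 589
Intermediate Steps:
A(p) = -11 (A(p) = -3 - 8 = -11)
-1*20*(-30) + A(9) = -1*20*(-30) - 11 = -20*(-30) - 11 = 600 - 11 = 589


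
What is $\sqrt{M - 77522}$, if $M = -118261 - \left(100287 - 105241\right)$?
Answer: $i \sqrt{190829} \approx 436.84 i$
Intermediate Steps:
$M = -113307$ ($M = -118261 - -4954 = -118261 + 4954 = -113307$)
$\sqrt{M - 77522} = \sqrt{-113307 - 77522} = \sqrt{-190829} = i \sqrt{190829}$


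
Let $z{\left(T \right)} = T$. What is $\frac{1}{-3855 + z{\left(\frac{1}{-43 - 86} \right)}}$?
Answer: $- \frac{129}{497296} \approx -0.0002594$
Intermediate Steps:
$\frac{1}{-3855 + z{\left(\frac{1}{-43 - 86} \right)}} = \frac{1}{-3855 + \frac{1}{-43 - 86}} = \frac{1}{-3855 + \frac{1}{-129}} = \frac{1}{-3855 - \frac{1}{129}} = \frac{1}{- \frac{497296}{129}} = - \frac{129}{497296}$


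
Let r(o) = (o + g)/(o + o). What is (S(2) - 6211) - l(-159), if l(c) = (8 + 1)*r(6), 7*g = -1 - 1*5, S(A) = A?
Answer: -43490/7 ≈ -6212.9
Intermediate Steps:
g = -6/7 (g = (-1 - 1*5)/7 = (-1 - 5)/7 = (⅐)*(-6) = -6/7 ≈ -0.85714)
r(o) = (-6/7 + o)/(2*o) (r(o) = (o - 6/7)/(o + o) = (-6/7 + o)/((2*o)) = (-6/7 + o)*(1/(2*o)) = (-6/7 + o)/(2*o))
l(c) = 27/7 (l(c) = (8 + 1)*((1/14)*(-6 + 7*6)/6) = 9*((1/14)*(⅙)*(-6 + 42)) = 9*((1/14)*(⅙)*36) = 9*(3/7) = 27/7)
(S(2) - 6211) - l(-159) = (2 - 6211) - 1*27/7 = -6209 - 27/7 = -43490/7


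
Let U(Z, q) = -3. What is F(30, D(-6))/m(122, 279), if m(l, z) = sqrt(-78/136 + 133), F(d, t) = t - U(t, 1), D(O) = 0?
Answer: 6*sqrt(153085)/9005 ≈ 0.26070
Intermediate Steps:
F(d, t) = 3 + t (F(d, t) = t - 1*(-3) = t + 3 = 3 + t)
m(l, z) = sqrt(153085)/34 (m(l, z) = sqrt(-78*1/136 + 133) = sqrt(-39/68 + 133) = sqrt(9005/68) = sqrt(153085)/34)
F(30, D(-6))/m(122, 279) = (3 + 0)/((sqrt(153085)/34)) = 3*(2*sqrt(153085)/9005) = 6*sqrt(153085)/9005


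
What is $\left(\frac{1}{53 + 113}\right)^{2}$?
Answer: $\frac{1}{27556} \approx 3.629 \cdot 10^{-5}$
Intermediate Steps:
$\left(\frac{1}{53 + 113}\right)^{2} = \left(\frac{1}{166}\right)^{2} = \frac{1}{27556}$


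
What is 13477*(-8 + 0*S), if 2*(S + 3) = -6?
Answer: -107816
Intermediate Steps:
S = -6 (S = -3 + (½)*(-6) = -3 - 3 = -6)
13477*(-8 + 0*S) = 13477*(-8 + 0*(-6)) = 13477*(-8 + 0) = 13477*(-8) = -107816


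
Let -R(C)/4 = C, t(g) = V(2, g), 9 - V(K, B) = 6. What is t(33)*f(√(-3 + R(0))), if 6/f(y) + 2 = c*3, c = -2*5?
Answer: -9/16 ≈ -0.56250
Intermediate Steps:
V(K, B) = 3 (V(K, B) = 9 - 1*6 = 9 - 6 = 3)
t(g) = 3
R(C) = -4*C
c = -10
f(y) = -3/16 (f(y) = 6/(-2 - 10*3) = 6/(-2 - 30) = 6/(-32) = 6*(-1/32) = -3/16)
t(33)*f(√(-3 + R(0))) = 3*(-3/16) = -9/16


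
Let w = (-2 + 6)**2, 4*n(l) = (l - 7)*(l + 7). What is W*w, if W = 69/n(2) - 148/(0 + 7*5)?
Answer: -17408/105 ≈ -165.79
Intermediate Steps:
n(l) = (-7 + l)*(7 + l)/4 (n(l) = ((l - 7)*(l + 7))/4 = ((-7 + l)*(7 + l))/4 = (-7 + l)*(7 + l)/4)
w = 16 (w = 4**2 = 16)
W = -1088/105 (W = 69/(-49/4 + (1/4)*2**2) - 148/(0 + 7*5) = 69/(-49/4 + (1/4)*4) - 148/(0 + 35) = 69/(-49/4 + 1) - 148/35 = 69/(-45/4) - 148*1/35 = 69*(-4/45) - 148/35 = -92/15 - 148/35 = -1088/105 ≈ -10.362)
W*w = -1088/105*16 = -17408/105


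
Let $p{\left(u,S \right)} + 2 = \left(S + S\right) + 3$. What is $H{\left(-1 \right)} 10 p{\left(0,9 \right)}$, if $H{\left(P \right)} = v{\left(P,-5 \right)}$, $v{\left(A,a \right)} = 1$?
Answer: $190$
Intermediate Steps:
$H{\left(P \right)} = 1$
$p{\left(u,S \right)} = 1 + 2 S$ ($p{\left(u,S \right)} = -2 + \left(\left(S + S\right) + 3\right) = -2 + \left(2 S + 3\right) = -2 + \left(3 + 2 S\right) = 1 + 2 S$)
$H{\left(-1 \right)} 10 p{\left(0,9 \right)} = 1 \cdot 10 \left(1 + 2 \cdot 9\right) = 10 \left(1 + 18\right) = 10 \cdot 19 = 190$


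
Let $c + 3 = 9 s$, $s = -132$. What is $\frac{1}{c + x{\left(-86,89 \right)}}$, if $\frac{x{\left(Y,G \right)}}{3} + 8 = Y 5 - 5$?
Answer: $- \frac{1}{2520} \approx -0.00039683$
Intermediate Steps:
$x{\left(Y,G \right)} = -39 + 15 Y$ ($x{\left(Y,G \right)} = -24 + 3 \left(Y 5 - 5\right) = -24 + 3 \left(5 Y - 5\right) = -24 + 3 \left(-5 + 5 Y\right) = -24 + \left(-15 + 15 Y\right) = -39 + 15 Y$)
$c = -1191$ ($c = -3 + 9 \left(-132\right) = -3 - 1188 = -1191$)
$\frac{1}{c + x{\left(-86,89 \right)}} = \frac{1}{-1191 + \left(-39 + 15 \left(-86\right)\right)} = \frac{1}{-1191 - 1329} = \frac{1}{-2520} = - \frac{1}{2520}$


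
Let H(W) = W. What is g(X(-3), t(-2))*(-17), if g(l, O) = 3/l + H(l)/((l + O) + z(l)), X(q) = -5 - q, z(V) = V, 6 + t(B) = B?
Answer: 68/3 ≈ 22.667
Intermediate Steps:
t(B) = -6 + B
g(l, O) = 3/l + l/(O + 2*l) (g(l, O) = 3/l + l/((l + O) + l) = 3/l + l/((O + l) + l) = 3/l + l/(O + 2*l))
g(X(-3), t(-2))*(-17) = (((-5 - 1*(-3))² + 3*(-6 - 2) + 6*(-5 - 1*(-3)))/((-5 - 1*(-3))*((-6 - 2) + 2*(-5 - 1*(-3)))))*(-17) = (((-5 + 3)² + 3*(-8) + 6*(-5 + 3))/((-5 + 3)*(-8 + 2*(-5 + 3))))*(-17) = (((-2)² - 24 + 6*(-2))/((-2)*(-8 + 2*(-2))))*(-17) = -(4 - 24 - 12)/(2*(-8 - 4))*(-17) = -½*(-32)/(-12)*(-17) = -½*(-1/12)*(-32)*(-17) = -4/3*(-17) = 68/3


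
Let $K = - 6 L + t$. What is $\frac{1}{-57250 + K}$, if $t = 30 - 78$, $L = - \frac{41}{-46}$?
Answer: $- \frac{23}{1317977} \approx -1.7451 \cdot 10^{-5}$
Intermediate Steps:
$L = \frac{41}{46}$ ($L = \left(-41\right) \left(- \frac{1}{46}\right) = \frac{41}{46} \approx 0.8913$)
$t = -48$
$K = - \frac{1227}{23}$ ($K = \left(-6\right) \frac{41}{46} - 48 = - \frac{123}{23} - 48 = - \frac{1227}{23} \approx -53.348$)
$\frac{1}{-57250 + K} = \frac{1}{-57250 - \frac{1227}{23}} = \frac{1}{- \frac{1317977}{23}} = - \frac{23}{1317977}$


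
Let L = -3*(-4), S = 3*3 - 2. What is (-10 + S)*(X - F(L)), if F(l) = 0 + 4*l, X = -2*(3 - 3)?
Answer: 144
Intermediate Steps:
S = 7 (S = 9 - 2 = 7)
X = 0 (X = -2*0 = 0)
L = 12
F(l) = 4*l
(-10 + S)*(X - F(L)) = (-10 + 7)*(0 - 4*12) = -3*(0 - 1*48) = -3*(0 - 48) = -3*(-48) = 144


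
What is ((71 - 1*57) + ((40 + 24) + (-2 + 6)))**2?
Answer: 6724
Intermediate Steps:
((71 - 1*57) + ((40 + 24) + (-2 + 6)))**2 = ((71 - 57) + (64 + 4))**2 = (14 + 68)**2 = 82**2 = 6724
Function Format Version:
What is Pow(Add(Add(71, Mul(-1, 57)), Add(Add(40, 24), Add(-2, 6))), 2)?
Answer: 6724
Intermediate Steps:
Pow(Add(Add(71, Mul(-1, 57)), Add(Add(40, 24), Add(-2, 6))), 2) = Pow(Add(Add(71, -57), Add(64, 4)), 2) = Pow(Add(14, 68), 2) = Pow(82, 2) = 6724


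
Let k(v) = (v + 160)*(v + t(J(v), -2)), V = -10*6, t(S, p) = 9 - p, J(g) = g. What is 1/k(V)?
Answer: -1/4900 ≈ -0.00020408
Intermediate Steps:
V = -60
k(v) = (11 + v)*(160 + v) (k(v) = (v + 160)*(v + (9 - 1*(-2))) = (160 + v)*(v + (9 + 2)) = (160 + v)*(v + 11) = (160 + v)*(11 + v) = (11 + v)*(160 + v))
1/k(V) = 1/(1760 + (-60)² + 171*(-60)) = 1/(1760 + 3600 - 10260) = 1/(-4900) = -1/4900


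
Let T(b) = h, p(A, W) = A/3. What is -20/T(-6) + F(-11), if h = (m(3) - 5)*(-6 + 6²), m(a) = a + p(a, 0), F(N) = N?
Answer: -31/3 ≈ -10.333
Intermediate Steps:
p(A, W) = A/3 (p(A, W) = A*(⅓) = A/3)
m(a) = 4*a/3 (m(a) = a + a/3 = 4*a/3)
h = -30 (h = ((4/3)*3 - 5)*(-6 + 6²) = (4 - 5)*(-6 + 36) = -1*30 = -30)
T(b) = -30
-20/T(-6) + F(-11) = -20/(-30) - 11 = -1/30*(-20) - 11 = ⅔ - 11 = -31/3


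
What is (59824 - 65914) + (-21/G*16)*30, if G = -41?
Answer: -239610/41 ≈ -5844.1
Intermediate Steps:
(59824 - 65914) + (-21/G*16)*30 = (59824 - 65914) + (-21/(-41)*16)*30 = -6090 + (-21*(-1/41)*16)*30 = -6090 + ((21/41)*16)*30 = -6090 + (336/41)*30 = -6090 + 10080/41 = -239610/41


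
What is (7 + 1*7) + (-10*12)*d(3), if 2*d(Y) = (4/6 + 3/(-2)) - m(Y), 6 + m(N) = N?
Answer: -116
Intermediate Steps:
m(N) = -6 + N
d(Y) = 31/12 - Y/2 (d(Y) = ((4/6 + 3/(-2)) - (-6 + Y))/2 = ((4*(⅙) + 3*(-½)) + (6 - Y))/2 = ((⅔ - 3/2) + (6 - Y))/2 = (-⅚ + (6 - Y))/2 = (31/6 - Y)/2 = 31/12 - Y/2)
(7 + 1*7) + (-10*12)*d(3) = (7 + 1*7) + (-10*12)*(31/12 - ½*3) = (7 + 7) - 120*(31/12 - 3/2) = 14 - 120*13/12 = 14 - 130 = -116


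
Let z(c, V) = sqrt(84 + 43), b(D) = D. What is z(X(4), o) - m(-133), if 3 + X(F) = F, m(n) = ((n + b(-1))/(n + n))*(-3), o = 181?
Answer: 201/133 + sqrt(127) ≈ 12.781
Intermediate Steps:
m(n) = -3*(-1 + n)/(2*n) (m(n) = ((n - 1)/(n + n))*(-3) = ((-1 + n)/((2*n)))*(-3) = ((-1 + n)*(1/(2*n)))*(-3) = ((-1 + n)/(2*n))*(-3) = -3*(-1 + n)/(2*n))
X(F) = -3 + F
z(c, V) = sqrt(127)
z(X(4), o) - m(-133) = sqrt(127) - 3*(1 - 1*(-133))/(2*(-133)) = sqrt(127) - 3*(-1)*(1 + 133)/(2*133) = sqrt(127) - 3*(-1)*134/(2*133) = sqrt(127) - 1*(-201/133) = sqrt(127) + 201/133 = 201/133 + sqrt(127)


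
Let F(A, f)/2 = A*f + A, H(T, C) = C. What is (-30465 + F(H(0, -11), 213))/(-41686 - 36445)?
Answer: 35173/78131 ≈ 0.45018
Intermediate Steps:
F(A, f) = 2*A + 2*A*f (F(A, f) = 2*(A*f + A) = 2*(A + A*f) = 2*A + 2*A*f)
(-30465 + F(H(0, -11), 213))/(-41686 - 36445) = (-30465 + 2*(-11)*(1 + 213))/(-41686 - 36445) = (-30465 + 2*(-11)*214)/(-78131) = (-30465 - 4708)*(-1/78131) = -35173*(-1/78131) = 35173/78131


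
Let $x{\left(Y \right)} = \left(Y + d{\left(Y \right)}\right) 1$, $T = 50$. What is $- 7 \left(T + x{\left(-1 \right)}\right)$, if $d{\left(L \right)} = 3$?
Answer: $-364$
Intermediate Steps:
$x{\left(Y \right)} = 3 + Y$ ($x{\left(Y \right)} = \left(Y + 3\right) 1 = \left(3 + Y\right) 1 = 3 + Y$)
$- 7 \left(T + x{\left(-1 \right)}\right) = - 7 \left(50 + \left(3 - 1\right)\right) = - 7 \left(50 + 2\right) = \left(-7\right) 52 = -364$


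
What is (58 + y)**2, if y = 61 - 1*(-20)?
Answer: 19321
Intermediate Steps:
y = 81 (y = 61 + 20 = 81)
(58 + y)**2 = (58 + 81)**2 = 139**2 = 19321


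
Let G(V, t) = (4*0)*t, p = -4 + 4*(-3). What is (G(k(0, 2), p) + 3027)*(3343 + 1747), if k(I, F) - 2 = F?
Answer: 15407430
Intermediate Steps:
k(I, F) = 2 + F
p = -16 (p = -4 - 12 = -16)
G(V, t) = 0 (G(V, t) = 0*t = 0)
(G(k(0, 2), p) + 3027)*(3343 + 1747) = (0 + 3027)*(3343 + 1747) = 3027*5090 = 15407430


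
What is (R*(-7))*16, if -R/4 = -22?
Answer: -9856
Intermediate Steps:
R = 88 (R = -4*(-22) = 88)
(R*(-7))*16 = (88*(-7))*16 = -616*16 = -9856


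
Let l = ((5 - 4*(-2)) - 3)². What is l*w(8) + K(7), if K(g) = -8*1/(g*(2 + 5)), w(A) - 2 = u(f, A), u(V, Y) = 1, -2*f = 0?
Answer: 14692/49 ≈ 299.84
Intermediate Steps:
f = 0 (f = -½*0 = 0)
w(A) = 3 (w(A) = 2 + 1 = 3)
l = 100 (l = ((5 + 8) - 3)² = (13 - 3)² = 10² = 100)
K(g) = -8/(7*g) (K(g) = -8*1/(7*g) = -8/(7*g))
l*w(8) + K(7) = 100*3 - 8/7/7 = 300 - 8/7*⅐ = 300 - 8/49 = 14692/49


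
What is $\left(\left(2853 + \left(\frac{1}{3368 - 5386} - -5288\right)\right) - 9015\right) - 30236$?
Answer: $- \frac{62779981}{2018} \approx -31110.0$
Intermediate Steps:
$\left(\left(2853 + \left(\frac{1}{3368 - 5386} - -5288\right)\right) - 9015\right) - 30236 = \left(\left(2853 + \left(\frac{1}{-2018} + 5288\right)\right) - 9015\right) - 30236 = \left(\left(2853 + \left(- \frac{1}{2018} + 5288\right)\right) - 9015\right) - 30236 = \left(\left(2853 + \frac{10671183}{2018}\right) - 9015\right) - 30236 = \left(\frac{16428537}{2018} - 9015\right) - 30236 = - \frac{1763733}{2018} - 30236 = - \frac{62779981}{2018}$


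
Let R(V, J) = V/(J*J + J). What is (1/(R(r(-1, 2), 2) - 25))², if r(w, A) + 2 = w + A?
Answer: 36/22801 ≈ 0.0015789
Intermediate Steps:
r(w, A) = -2 + A + w (r(w, A) = -2 + (w + A) = -2 + (A + w) = -2 + A + w)
R(V, J) = V/(J + J²) (R(V, J) = V/(J² + J) = V/(J + J²))
(1/(R(r(-1, 2), 2) - 25))² = (1/((-2 + 2 - 1)/(2*(1 + 2)) - 25))² = (1/(-1*½/3 - 25))² = (1/(-1*½*⅓ - 25))² = (1/(-⅙ - 25))² = (1/(-151/6))² = (-6/151)² = 36/22801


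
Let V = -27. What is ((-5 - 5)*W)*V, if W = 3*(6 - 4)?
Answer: 1620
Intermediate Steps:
W = 6 (W = 3*2 = 6)
((-5 - 5)*W)*V = ((-5 - 5)*6)*(-27) = -10*6*(-27) = -60*(-27) = 1620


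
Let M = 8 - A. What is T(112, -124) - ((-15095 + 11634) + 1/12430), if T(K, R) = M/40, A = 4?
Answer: 21510736/6215 ≈ 3461.1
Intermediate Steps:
M = 4 (M = 8 - 1*4 = 8 - 4 = 4)
T(K, R) = 1/10 (T(K, R) = 4/40 = 4*(1/40) = 1/10)
T(112, -124) - ((-15095 + 11634) + 1/12430) = 1/10 - ((-15095 + 11634) + 1/12430) = 1/10 - (-3461 + 1/12430) = 1/10 - 1*(-43020229/12430) = 1/10 + 43020229/12430 = 21510736/6215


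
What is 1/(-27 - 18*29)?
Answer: -1/549 ≈ -0.0018215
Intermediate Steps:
1/(-27 - 18*29) = 1/(-27 - 522) = 1/(-549) = -1/549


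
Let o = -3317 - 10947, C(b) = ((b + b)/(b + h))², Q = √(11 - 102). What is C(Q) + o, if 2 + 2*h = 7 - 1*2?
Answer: 8*(-632783*I - 21396*√91)/(12*√91 + 355*I) ≈ -14260.0 + 1.198*I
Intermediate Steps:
h = 3/2 (h = -1 + (7 - 1*2)/2 = -1 + (7 - 2)/2 = -1 + (½)*5 = -1 + 5/2 = 3/2 ≈ 1.5000)
Q = I*√91 (Q = √(-91) = I*√91 ≈ 9.5394*I)
C(b) = 4*b²/(3/2 + b)² (C(b) = ((b + b)/(b + 3/2))² = ((2*b)/(3/2 + b))² = (2*b/(3/2 + b))² = 4*b²/(3/2 + b)²)
o = -14264
C(Q) + o = 16*(I*√91)²/(3 + 2*(I*√91))² - 14264 = 16*(-91)/(3 + 2*I*√91)² - 14264 = -1456/(3 + 2*I*√91)² - 14264 = -14264 - 1456/(3 + 2*I*√91)²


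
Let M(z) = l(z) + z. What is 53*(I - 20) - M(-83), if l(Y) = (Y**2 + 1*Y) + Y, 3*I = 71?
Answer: -19337/3 ≈ -6445.7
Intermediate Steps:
I = 71/3 (I = (1/3)*71 = 71/3 ≈ 23.667)
l(Y) = Y**2 + 2*Y (l(Y) = (Y**2 + Y) + Y = (Y + Y**2) + Y = Y**2 + 2*Y)
M(z) = z + z*(2 + z) (M(z) = z*(2 + z) + z = z + z*(2 + z))
53*(I - 20) - M(-83) = 53*(71/3 - 20) - (-83)*(3 - 83) = 53*(11/3) - (-83)*(-80) = 583/3 - 1*6640 = 583/3 - 6640 = -19337/3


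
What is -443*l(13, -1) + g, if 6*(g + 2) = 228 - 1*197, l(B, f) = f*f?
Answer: -2639/6 ≈ -439.83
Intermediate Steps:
l(B, f) = f**2
g = 19/6 (g = -2 + (228 - 1*197)/6 = -2 + (228 - 197)/6 = -2 + (1/6)*31 = -2 + 31/6 = 19/6 ≈ 3.1667)
-443*l(13, -1) + g = -443*(-1)**2 + 19/6 = -443*1 + 19/6 = -443 + 19/6 = -2639/6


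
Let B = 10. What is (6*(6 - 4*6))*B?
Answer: -1080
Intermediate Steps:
(6*(6 - 4*6))*B = (6*(6 - 4*6))*10 = (6*(6 - 24))*10 = (6*(-18))*10 = -108*10 = -1080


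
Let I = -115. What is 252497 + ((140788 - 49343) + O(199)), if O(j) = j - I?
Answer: 344256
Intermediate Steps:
O(j) = 115 + j (O(j) = j - 1*(-115) = j + 115 = 115 + j)
252497 + ((140788 - 49343) + O(199)) = 252497 + ((140788 - 49343) + (115 + 199)) = 252497 + (91445 + 314) = 252497 + 91759 = 344256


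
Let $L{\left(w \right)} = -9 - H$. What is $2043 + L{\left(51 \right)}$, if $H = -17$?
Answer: $2051$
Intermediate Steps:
$L{\left(w \right)} = 8$ ($L{\left(w \right)} = -9 - -17 = -9 + 17 = 8$)
$2043 + L{\left(51 \right)} = 2043 + 8 = 2051$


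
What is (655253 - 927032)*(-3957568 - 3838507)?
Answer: 2118809467425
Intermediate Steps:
(655253 - 927032)*(-3957568 - 3838507) = -271779*(-7796075) = 2118809467425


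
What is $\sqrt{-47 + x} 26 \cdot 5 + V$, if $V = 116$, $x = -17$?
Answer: $116 + 1040 i \approx 116.0 + 1040.0 i$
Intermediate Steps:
$\sqrt{-47 + x} 26 \cdot 5 + V = \sqrt{-47 - 17} \cdot 26 \cdot 5 + 116 = \sqrt{-64} \cdot 130 + 116 = 8 i 130 + 116 = 1040 i + 116 = 116 + 1040 i$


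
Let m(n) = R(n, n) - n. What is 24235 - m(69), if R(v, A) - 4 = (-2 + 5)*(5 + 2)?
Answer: 24279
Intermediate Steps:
R(v, A) = 25 (R(v, A) = 4 + (-2 + 5)*(5 + 2) = 4 + 3*7 = 4 + 21 = 25)
m(n) = 25 - n
24235 - m(69) = 24235 - (25 - 1*69) = 24235 - (25 - 69) = 24235 - 1*(-44) = 24235 + 44 = 24279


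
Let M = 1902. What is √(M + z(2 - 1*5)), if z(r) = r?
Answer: 3*√211 ≈ 43.578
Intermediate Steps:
√(M + z(2 - 1*5)) = √(1902 + (2 - 1*5)) = √(1902 + (2 - 5)) = √(1902 - 3) = √1899 = 3*√211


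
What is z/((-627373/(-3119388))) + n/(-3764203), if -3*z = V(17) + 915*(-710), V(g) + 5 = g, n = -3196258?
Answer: 2542687230761593378/2361559328719 ≈ 1.0767e+6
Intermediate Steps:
V(g) = -5 + g
z = 216546 (z = -((-5 + 17) + 915*(-710))/3 = -(12 - 649650)/3 = -⅓*(-649638) = 216546)
z/((-627373/(-3119388))) + n/(-3764203) = 216546/((-627373/(-3119388))) - 3196258/(-3764203) = 216546/((-627373*(-1/3119388))) - 3196258*(-1/3764203) = 216546/(627373/3119388) + 3196258/3764203 = 216546*(3119388/627373) + 3196258/3764203 = 675490993848/627373 + 3196258/3764203 = 2542687230761593378/2361559328719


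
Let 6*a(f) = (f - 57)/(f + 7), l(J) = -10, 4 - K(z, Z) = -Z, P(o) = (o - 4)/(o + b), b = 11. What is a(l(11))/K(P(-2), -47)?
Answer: -67/774 ≈ -0.086563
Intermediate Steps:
P(o) = (-4 + o)/(11 + o) (P(o) = (o - 4)/(o + 11) = (-4 + o)/(11 + o))
K(z, Z) = 4 + Z (K(z, Z) = 4 - (-1)*Z = 4 + Z)
a(f) = (-57 + f)/(6*(7 + f)) (a(f) = ((f - 57)/(f + 7))/6 = ((-57 + f)/(7 + f))/6 = (-57 + f)/(6*(7 + f)))
a(l(11))/K(P(-2), -47) = ((-57 - 10)/(6*(7 - 10)))/(4 - 47) = ((⅙)*(-67)/(-3))/(-43) = ((⅙)*(-⅓)*(-67))*(-1/43) = (67/18)*(-1/43) = -67/774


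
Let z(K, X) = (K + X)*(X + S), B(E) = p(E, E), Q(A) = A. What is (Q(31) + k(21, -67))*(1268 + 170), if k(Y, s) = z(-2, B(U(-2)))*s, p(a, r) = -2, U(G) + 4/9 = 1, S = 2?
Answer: 44578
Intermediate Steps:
U(G) = 5/9 (U(G) = -4/9 + 1 = 5/9)
B(E) = -2
z(K, X) = (2 + X)*(K + X) (z(K, X) = (K + X)*(X + 2) = (K + X)*(2 + X) = (2 + X)*(K + X))
k(Y, s) = 0 (k(Y, s) = ((-2)² + 2*(-2) + 2*(-2) - 2*(-2))*s = (4 - 4 - 4 + 4)*s = 0*s = 0)
(Q(31) + k(21, -67))*(1268 + 170) = (31 + 0)*(1268 + 170) = 31*1438 = 44578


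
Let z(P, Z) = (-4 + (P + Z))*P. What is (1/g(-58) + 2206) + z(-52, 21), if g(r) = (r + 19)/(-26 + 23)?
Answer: 52339/13 ≈ 4026.1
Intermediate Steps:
z(P, Z) = P*(-4 + P + Z) (z(P, Z) = (-4 + P + Z)*P = P*(-4 + P + Z))
g(r) = -19/3 - r/3 (g(r) = (19 + r)/(-3) = (19 + r)*(-1/3) = -19/3 - r/3)
(1/g(-58) + 2206) + z(-52, 21) = (1/(-19/3 - 1/3*(-58)) + 2206) - 52*(-4 - 52 + 21) = (1/(-19/3 + 58/3) + 2206) - 52*(-35) = (1/13 + 2206) + 1820 = 28679/13 + 1820 = 52339/13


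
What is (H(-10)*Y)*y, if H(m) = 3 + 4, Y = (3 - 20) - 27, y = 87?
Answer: -26796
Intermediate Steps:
Y = -44 (Y = -17 - 27 = -44)
H(m) = 7
(H(-10)*Y)*y = (7*(-44))*87 = -308*87 = -26796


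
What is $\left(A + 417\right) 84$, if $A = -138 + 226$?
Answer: $42420$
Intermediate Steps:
$A = 88$
$\left(A + 417\right) 84 = \left(88 + 417\right) 84 = 505 \cdot 84 = 42420$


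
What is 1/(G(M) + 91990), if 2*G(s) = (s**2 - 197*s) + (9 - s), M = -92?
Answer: 2/210669 ≈ 9.4936e-6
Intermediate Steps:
G(s) = 9/2 + s**2/2 - 99*s (G(s) = ((s**2 - 197*s) + (9 - s))/2 = (9 + s**2 - 198*s)/2 = 9/2 + s**2/2 - 99*s)
1/(G(M) + 91990) = 1/((9/2 + (1/2)*(-92)**2 - 99*(-92)) + 91990) = 1/((9/2 + (1/2)*8464 + 9108) + 91990) = 1/((9/2 + 4232 + 9108) + 91990) = 1/(26689/2 + 91990) = 1/(210669/2) = 2/210669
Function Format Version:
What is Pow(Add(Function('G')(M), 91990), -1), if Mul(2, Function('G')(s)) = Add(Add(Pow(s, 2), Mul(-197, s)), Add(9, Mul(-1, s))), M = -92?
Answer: Rational(2, 210669) ≈ 9.4936e-6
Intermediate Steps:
Function('G')(s) = Add(Rational(9, 2), Mul(Rational(1, 2), Pow(s, 2)), Mul(-99, s)) (Function('G')(s) = Mul(Rational(1, 2), Add(Add(Pow(s, 2), Mul(-197, s)), Add(9, Mul(-1, s)))) = Mul(Rational(1, 2), Add(9, Pow(s, 2), Mul(-198, s))) = Add(Rational(9, 2), Mul(Rational(1, 2), Pow(s, 2)), Mul(-99, s)))
Pow(Add(Function('G')(M), 91990), -1) = Pow(Add(Add(Rational(9, 2), Mul(Rational(1, 2), Pow(-92, 2)), Mul(-99, -92)), 91990), -1) = Pow(Add(Add(Rational(9, 2), Mul(Rational(1, 2), 8464), 9108), 91990), -1) = Pow(Add(Add(Rational(9, 2), 4232, 9108), 91990), -1) = Pow(Add(Rational(26689, 2), 91990), -1) = Pow(Rational(210669, 2), -1) = Rational(2, 210669)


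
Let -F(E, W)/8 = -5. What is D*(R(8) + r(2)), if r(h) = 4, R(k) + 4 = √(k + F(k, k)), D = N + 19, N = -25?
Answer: -24*√3 ≈ -41.569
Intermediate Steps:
D = -6 (D = -25 + 19 = -6)
F(E, W) = 40 (F(E, W) = -8*(-5) = 40)
R(k) = -4 + √(40 + k) (R(k) = -4 + √(k + 40) = -4 + √(40 + k))
D*(R(8) + r(2)) = -6*((-4 + √(40 + 8)) + 4) = -6*((-4 + √48) + 4) = -6*((-4 + 4*√3) + 4) = -24*√3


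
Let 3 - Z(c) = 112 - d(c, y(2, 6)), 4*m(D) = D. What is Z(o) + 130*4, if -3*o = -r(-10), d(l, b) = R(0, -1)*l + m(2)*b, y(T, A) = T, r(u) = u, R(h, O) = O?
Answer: 1246/3 ≈ 415.33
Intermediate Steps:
m(D) = D/4
d(l, b) = b/2 - l (d(l, b) = -l + ((1/4)*2)*b = -l + b/2 = b/2 - l)
o = -10/3 (o = -(-1)*(-10)/3 = -1/3*10 = -10/3 ≈ -3.3333)
Z(c) = -108 - c (Z(c) = 3 - (112 - ((1/2)*2 - c)) = 3 - (112 - (1 - c)) = 3 - (112 + (-1 + c)) = 3 - (111 + c) = 3 + (-111 - c) = -108 - c)
Z(o) + 130*4 = (-108 - 1*(-10/3)) + 130*4 = (-108 + 10/3) + 520 = -314/3 + 520 = 1246/3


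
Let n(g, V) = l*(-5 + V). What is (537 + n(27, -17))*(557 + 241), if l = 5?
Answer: 340746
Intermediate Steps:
n(g, V) = -25 + 5*V (n(g, V) = 5*(-5 + V) = -25 + 5*V)
(537 + n(27, -17))*(557 + 241) = (537 + (-25 + 5*(-17)))*(557 + 241) = (537 + (-25 - 85))*798 = (537 - 110)*798 = 427*798 = 340746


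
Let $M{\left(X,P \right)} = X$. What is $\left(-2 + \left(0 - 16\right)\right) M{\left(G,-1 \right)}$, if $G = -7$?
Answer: $126$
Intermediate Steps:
$\left(-2 + \left(0 - 16\right)\right) M{\left(G,-1 \right)} = \left(-2 + \left(0 - 16\right)\right) \left(-7\right) = \left(-2 - 16\right) \left(-7\right) = \left(-18\right) \left(-7\right) = 126$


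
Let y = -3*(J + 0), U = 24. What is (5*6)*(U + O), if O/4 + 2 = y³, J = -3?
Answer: 87960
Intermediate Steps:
y = 9 (y = -3*(-3 + 0) = -3*(-3) = 9)
O = 2908 (O = -8 + 4*9³ = -8 + 4*729 = -8 + 2916 = 2908)
(5*6)*(U + O) = (5*6)*(24 + 2908) = 30*2932 = 87960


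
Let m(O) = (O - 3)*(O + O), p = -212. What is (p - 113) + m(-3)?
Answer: -289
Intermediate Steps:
m(O) = 2*O*(-3 + O) (m(O) = (-3 + O)*(2*O) = 2*O*(-3 + O))
(p - 113) + m(-3) = (-212 - 113) + 2*(-3)*(-3 - 3) = -325 + 2*(-3)*(-6) = -325 + 36 = -289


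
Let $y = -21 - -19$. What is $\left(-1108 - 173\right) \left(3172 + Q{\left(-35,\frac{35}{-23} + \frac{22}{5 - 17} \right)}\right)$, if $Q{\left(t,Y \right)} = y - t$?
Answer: $-4105605$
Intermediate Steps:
$y = -2$ ($y = -21 + 19 = -2$)
$Q{\left(t,Y \right)} = -2 - t$
$\left(-1108 - 173\right) \left(3172 + Q{\left(-35,\frac{35}{-23} + \frac{22}{5 - 17} \right)}\right) = \left(-1108 - 173\right) \left(3172 - -33\right) = - 1281 \left(3172 + \left(-2 + 35\right)\right) = - 1281 \left(3172 + 33\right) = \left(-1281\right) 3205 = -4105605$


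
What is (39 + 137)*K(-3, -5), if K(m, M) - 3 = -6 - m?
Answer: 0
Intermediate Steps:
K(m, M) = -3 - m (K(m, M) = 3 + (-6 - m) = -3 - m)
(39 + 137)*K(-3, -5) = (39 + 137)*(-3 - 1*(-3)) = 176*(-3 + 3) = 176*0 = 0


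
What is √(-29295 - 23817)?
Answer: 2*I*√13278 ≈ 230.46*I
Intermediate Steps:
√(-29295 - 23817) = √(-53112) = 2*I*√13278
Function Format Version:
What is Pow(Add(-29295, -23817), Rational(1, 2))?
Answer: Mul(2, I, Pow(13278, Rational(1, 2))) ≈ Mul(230.46, I)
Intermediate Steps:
Pow(Add(-29295, -23817), Rational(1, 2)) = Pow(-53112, Rational(1, 2)) = Mul(2, I, Pow(13278, Rational(1, 2)))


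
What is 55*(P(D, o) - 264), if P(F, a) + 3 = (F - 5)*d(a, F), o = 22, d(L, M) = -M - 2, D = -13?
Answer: -25575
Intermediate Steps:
d(L, M) = -2 - M
P(F, a) = -3 + (-5 + F)*(-2 - F) (P(F, a) = -3 + (F - 5)*(-2 - F) = -3 + (-5 + F)*(-2 - F))
55*(P(D, o) - 264) = 55*((7 - 1*(-13)² + 3*(-13)) - 264) = 55*((7 - 1*169 - 39) - 264) = 55*((7 - 169 - 39) - 264) = 55*(-201 - 264) = 55*(-465) = -25575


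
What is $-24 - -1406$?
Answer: $1382$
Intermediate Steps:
$-24 - -1406 = -24 + 1406 = 1382$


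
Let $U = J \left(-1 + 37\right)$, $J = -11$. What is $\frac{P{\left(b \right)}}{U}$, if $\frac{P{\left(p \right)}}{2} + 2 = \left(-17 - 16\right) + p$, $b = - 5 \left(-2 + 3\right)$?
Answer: $\frac{20}{99} \approx 0.20202$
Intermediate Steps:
$b = -5$ ($b = \left(-5\right) 1 = -5$)
$P{\left(p \right)} = -70 + 2 p$ ($P{\left(p \right)} = -4 + 2 \left(\left(-17 - 16\right) + p\right) = -4 + 2 \left(-33 + p\right) = -4 + \left(-66 + 2 p\right) = -70 + 2 p$)
$U = -396$ ($U = - 11 \left(-1 + 37\right) = \left(-11\right) 36 = -396$)
$\frac{P{\left(b \right)}}{U} = \frac{-70 + 2 \left(-5\right)}{-396} = \left(-70 - 10\right) \left(- \frac{1}{396}\right) = \left(-80\right) \left(- \frac{1}{396}\right) = \frac{20}{99}$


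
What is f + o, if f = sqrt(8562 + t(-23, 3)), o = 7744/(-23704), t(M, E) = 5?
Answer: -968/2963 + sqrt(8567) ≈ 92.231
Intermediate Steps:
o = -968/2963 (o = 7744*(-1/23704) = -968/2963 ≈ -0.32670)
f = sqrt(8567) (f = sqrt(8562 + 5) = sqrt(8567) ≈ 92.558)
f + o = sqrt(8567) - 968/2963 = -968/2963 + sqrt(8567)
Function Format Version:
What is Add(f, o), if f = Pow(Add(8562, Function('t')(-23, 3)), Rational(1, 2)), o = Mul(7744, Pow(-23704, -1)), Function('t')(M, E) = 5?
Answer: Add(Rational(-968, 2963), Pow(8567, Rational(1, 2))) ≈ 92.231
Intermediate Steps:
o = Rational(-968, 2963) (o = Mul(7744, Rational(-1, 23704)) = Rational(-968, 2963) ≈ -0.32670)
f = Pow(8567, Rational(1, 2)) (f = Pow(Add(8562, 5), Rational(1, 2)) = Pow(8567, Rational(1, 2)) ≈ 92.558)
Add(f, o) = Add(Pow(8567, Rational(1, 2)), Rational(-968, 2963)) = Add(Rational(-968, 2963), Pow(8567, Rational(1, 2)))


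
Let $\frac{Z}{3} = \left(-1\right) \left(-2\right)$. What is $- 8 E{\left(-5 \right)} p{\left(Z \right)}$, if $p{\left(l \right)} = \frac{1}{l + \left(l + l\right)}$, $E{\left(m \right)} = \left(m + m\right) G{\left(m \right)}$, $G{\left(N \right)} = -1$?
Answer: $- \frac{40}{9} \approx -4.4444$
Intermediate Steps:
$E{\left(m \right)} = - 2 m$ ($E{\left(m \right)} = \left(m + m\right) \left(-1\right) = 2 m \left(-1\right) = - 2 m$)
$Z = 6$ ($Z = 3 \left(\left(-1\right) \left(-2\right)\right) = 3 \cdot 2 = 6$)
$p{\left(l \right)} = \frac{1}{3 l}$ ($p{\left(l \right)} = \frac{1}{l + 2 l} = \frac{1}{3 l}$)
$- 8 E{\left(-5 \right)} p{\left(Z \right)} = - 8 \left(\left(-2\right) \left(-5\right)\right) \frac{1}{3 \cdot 6} = \left(-8\right) 10 \cdot \frac{1}{3} \cdot \frac{1}{6} = \left(-80\right) \frac{1}{18} = - \frac{40}{9}$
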